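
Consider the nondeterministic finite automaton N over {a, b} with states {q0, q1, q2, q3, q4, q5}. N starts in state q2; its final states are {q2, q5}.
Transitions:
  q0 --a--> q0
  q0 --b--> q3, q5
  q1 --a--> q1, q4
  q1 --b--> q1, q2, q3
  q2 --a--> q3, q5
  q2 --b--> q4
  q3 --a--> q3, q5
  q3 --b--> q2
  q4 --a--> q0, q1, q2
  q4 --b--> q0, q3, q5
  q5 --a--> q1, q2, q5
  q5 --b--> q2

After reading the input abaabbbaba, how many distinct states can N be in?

Start: {q2}
read a: {q3, q5}
read b: {q2}
read a: {q3, q5}
read a: {q1, q2, q3, q5}
read b: {q1, q2, q3, q4}
read b: {q0, q1, q2, q3, q4, q5}
read b: {q0, q1, q2, q3, q4, q5}
read a: {q0, q1, q2, q3, q4, q5}
read b: {q0, q1, q2, q3, q4, q5}
read a: {q0, q1, q2, q3, q4, q5}
Final reachable set {q0, q1, q2, q3, q4, q5} has 6 states.

6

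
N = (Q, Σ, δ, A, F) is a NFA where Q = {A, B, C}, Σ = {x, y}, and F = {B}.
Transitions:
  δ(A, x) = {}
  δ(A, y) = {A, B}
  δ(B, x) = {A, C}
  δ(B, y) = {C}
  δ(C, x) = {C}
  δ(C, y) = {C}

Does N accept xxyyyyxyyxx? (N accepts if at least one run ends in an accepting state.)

Start: {A}
read x: {}
The reachable set is empty and stays empty for the remaining 10 symbols.
Reachable ∩ accepting = {} — empty.

rejected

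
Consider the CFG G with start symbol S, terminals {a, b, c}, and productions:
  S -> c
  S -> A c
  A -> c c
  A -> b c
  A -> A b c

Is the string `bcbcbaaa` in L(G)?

no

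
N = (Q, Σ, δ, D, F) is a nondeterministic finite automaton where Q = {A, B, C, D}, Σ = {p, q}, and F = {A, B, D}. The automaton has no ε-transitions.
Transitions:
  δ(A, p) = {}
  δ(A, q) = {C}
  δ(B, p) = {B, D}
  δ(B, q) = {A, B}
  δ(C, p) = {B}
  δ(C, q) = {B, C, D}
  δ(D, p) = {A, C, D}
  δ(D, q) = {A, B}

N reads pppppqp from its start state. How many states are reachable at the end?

Start: {D}
read p: {A, C, D}
read p: {A, B, C, D}
read p: {A, B, C, D}
read p: {A, B, C, D}
read p: {A, B, C, D}
read q: {A, B, C, D}
read p: {A, B, C, D}
Final reachable set {A, B, C, D} has 4 states.

4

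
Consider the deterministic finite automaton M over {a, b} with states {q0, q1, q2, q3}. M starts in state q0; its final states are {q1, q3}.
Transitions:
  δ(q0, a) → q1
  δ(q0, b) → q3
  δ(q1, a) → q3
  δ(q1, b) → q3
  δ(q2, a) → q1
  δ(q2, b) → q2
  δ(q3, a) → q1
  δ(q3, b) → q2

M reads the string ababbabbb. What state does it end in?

q2

q0 --a--> q1
q1 --b--> q3
q3 --a--> q1
q1 --b--> q3
q3 --b--> q2
q2 --a--> q1
q1 --b--> q3
q3 --b--> q2
q2 --b--> q2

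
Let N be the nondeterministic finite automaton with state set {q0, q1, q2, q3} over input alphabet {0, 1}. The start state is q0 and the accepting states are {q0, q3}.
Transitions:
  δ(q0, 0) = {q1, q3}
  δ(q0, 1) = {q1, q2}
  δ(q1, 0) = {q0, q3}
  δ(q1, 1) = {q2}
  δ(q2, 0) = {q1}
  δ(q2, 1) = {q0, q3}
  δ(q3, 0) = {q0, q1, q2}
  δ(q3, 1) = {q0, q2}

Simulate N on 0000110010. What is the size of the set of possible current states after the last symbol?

4

Start: {q0}
read 0: {q1, q3}
read 0: {q0, q1, q2, q3}
read 0: {q0, q1, q2, q3}
read 0: {q0, q1, q2, q3}
read 1: {q0, q1, q2, q3}
read 1: {q0, q1, q2, q3}
read 0: {q0, q1, q2, q3}
read 0: {q0, q1, q2, q3}
read 1: {q0, q1, q2, q3}
read 0: {q0, q1, q2, q3}
Final reachable set {q0, q1, q2, q3} has 4 states.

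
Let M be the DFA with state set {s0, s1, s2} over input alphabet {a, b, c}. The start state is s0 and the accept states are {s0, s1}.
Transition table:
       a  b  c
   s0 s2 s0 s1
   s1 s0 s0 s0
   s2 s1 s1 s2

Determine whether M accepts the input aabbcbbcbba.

rejected

s0 --a--> s2
s2 --a--> s1
s1 --b--> s0
s0 --b--> s0
s0 --c--> s1
s1 --b--> s0
s0 --b--> s0
s0 --c--> s1
s1 --b--> s0
s0 --b--> s0
s0 --a--> s2
End in state s2, which is not an accepting state.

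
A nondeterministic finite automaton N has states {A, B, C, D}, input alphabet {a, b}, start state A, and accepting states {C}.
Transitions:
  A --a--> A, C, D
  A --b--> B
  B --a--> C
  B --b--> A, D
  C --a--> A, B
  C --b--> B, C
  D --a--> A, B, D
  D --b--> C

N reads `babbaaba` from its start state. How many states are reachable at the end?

Start: {A}
read b: {B}
read a: {C}
read b: {B, C}
read b: {A, B, C, D}
read a: {A, B, C, D}
read a: {A, B, C, D}
read b: {A, B, C, D}
read a: {A, B, C, D}
Final reachable set {A, B, C, D} has 4 states.

4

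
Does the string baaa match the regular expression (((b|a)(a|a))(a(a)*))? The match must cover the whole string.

yes

Split as ba·aa: ((b|a)(a|a)) matches ba and (a(a)*) matches aa.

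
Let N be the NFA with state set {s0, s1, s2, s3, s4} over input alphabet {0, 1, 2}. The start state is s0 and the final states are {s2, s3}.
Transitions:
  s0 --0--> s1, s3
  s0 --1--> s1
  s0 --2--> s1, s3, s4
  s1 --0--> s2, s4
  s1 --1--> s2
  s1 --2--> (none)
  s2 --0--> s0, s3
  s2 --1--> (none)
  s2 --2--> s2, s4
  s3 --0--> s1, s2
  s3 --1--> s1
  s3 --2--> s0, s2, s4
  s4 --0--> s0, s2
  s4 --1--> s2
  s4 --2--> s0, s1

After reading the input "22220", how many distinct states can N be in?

5

Start: {s0}
read 2: {s1, s3, s4}
read 2: {s0, s1, s2, s4}
read 2: {s0, s1, s2, s3, s4}
read 2: {s0, s1, s2, s3, s4}
read 0: {s0, s1, s2, s3, s4}
Final reachable set {s0, s1, s2, s3, s4} has 5 states.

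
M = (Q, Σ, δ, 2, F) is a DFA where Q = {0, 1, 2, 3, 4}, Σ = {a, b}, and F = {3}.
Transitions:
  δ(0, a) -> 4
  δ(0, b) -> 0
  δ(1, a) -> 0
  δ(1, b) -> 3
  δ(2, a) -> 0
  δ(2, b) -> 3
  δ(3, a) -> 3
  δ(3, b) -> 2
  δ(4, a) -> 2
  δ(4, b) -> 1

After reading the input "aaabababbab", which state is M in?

2 --a--> 0
0 --a--> 4
4 --a--> 2
2 --b--> 3
3 --a--> 3
3 --b--> 2
2 --a--> 0
0 --b--> 0
0 --b--> 0
0 --a--> 4
4 --b--> 1

1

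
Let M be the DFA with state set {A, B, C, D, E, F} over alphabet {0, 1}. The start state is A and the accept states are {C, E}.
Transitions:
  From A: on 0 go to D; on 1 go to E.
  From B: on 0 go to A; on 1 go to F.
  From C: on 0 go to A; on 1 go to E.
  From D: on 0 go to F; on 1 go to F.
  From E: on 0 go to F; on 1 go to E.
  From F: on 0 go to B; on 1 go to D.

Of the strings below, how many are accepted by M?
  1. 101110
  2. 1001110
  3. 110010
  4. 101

0

101110: rejected
1001110: rejected
110010: rejected
101: rejected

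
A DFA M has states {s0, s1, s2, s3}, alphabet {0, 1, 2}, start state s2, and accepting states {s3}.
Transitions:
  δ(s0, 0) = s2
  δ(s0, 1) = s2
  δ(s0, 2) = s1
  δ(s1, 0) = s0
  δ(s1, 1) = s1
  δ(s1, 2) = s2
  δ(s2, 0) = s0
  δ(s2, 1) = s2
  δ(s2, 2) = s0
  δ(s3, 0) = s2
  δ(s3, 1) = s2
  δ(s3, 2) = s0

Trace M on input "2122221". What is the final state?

s2

s2 --2--> s0
s0 --1--> s2
s2 --2--> s0
s0 --2--> s1
s1 --2--> s2
s2 --2--> s0
s0 --1--> s2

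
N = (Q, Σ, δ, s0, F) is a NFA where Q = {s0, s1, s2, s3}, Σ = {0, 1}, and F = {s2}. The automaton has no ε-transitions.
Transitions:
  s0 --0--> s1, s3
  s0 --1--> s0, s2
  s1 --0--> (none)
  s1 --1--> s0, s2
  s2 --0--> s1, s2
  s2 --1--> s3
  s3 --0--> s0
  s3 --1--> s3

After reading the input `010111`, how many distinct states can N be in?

Start: {s0}
read 0: {s1, s3}
read 1: {s0, s2, s3}
read 0: {s0, s1, s2, s3}
read 1: {s0, s2, s3}
read 1: {s0, s2, s3}
read 1: {s0, s2, s3}
Final reachable set {s0, s2, s3} has 3 states.

3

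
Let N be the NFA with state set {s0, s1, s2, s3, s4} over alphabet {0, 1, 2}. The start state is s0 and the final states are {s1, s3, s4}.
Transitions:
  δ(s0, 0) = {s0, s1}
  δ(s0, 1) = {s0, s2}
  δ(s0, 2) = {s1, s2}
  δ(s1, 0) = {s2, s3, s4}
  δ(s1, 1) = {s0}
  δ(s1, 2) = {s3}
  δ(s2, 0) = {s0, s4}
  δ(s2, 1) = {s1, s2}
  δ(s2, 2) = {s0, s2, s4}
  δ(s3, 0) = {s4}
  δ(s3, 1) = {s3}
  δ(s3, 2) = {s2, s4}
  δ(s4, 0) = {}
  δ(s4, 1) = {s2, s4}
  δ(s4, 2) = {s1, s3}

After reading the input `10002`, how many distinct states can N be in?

Start: {s0}
read 1: {s0, s2}
read 0: {s0, s1, s4}
read 0: {s0, s1, s2, s3, s4}
read 0: {s0, s1, s2, s3, s4}
read 2: {s0, s1, s2, s3, s4}
Final reachable set {s0, s1, s2, s3, s4} has 5 states.

5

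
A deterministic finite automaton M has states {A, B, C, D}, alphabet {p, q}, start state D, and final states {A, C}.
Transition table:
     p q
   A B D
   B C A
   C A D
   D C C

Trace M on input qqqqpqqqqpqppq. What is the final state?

D --q--> C
C --q--> D
D --q--> C
C --q--> D
D --p--> C
C --q--> D
D --q--> C
C --q--> D
D --q--> C
C --p--> A
A --q--> D
D --p--> C
C --p--> A
A --q--> D

D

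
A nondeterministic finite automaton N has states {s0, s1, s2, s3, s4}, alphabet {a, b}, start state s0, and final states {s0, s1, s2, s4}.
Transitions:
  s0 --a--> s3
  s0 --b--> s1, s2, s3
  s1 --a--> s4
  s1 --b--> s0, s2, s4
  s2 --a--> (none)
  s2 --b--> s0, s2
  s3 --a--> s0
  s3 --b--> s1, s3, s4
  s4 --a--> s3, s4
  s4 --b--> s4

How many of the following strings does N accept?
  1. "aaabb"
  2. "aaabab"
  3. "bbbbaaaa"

"aaabb": accepted
"aaabab": accepted
"bbbbaaaa": accepted

3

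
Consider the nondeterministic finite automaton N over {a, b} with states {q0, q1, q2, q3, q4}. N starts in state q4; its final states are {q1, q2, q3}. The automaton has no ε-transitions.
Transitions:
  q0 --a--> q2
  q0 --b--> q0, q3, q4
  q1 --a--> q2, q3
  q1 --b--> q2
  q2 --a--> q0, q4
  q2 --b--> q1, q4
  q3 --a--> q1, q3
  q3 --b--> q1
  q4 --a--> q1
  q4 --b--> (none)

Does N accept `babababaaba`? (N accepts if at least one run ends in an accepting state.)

rejected

Start: {q4}
read b: {}
The reachable set is empty and stays empty for the remaining 10 symbols.
Reachable ∩ accepting = {} — empty.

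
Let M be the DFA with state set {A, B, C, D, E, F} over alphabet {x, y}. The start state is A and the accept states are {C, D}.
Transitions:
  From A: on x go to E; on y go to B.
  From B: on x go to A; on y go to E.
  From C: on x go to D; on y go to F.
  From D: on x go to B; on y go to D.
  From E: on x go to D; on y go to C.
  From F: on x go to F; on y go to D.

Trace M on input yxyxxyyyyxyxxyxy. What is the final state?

D

A --y--> B
B --x--> A
A --y--> B
B --x--> A
A --x--> E
E --y--> C
C --y--> F
F --y--> D
D --y--> D
D --x--> B
B --y--> E
E --x--> D
D --x--> B
B --y--> E
E --x--> D
D --y--> D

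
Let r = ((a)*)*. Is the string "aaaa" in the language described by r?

yes

Split into 4 pieces a · a · a · a; each matches (a)*.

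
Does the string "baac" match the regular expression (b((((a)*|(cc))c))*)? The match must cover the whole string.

Split as b·aac: b matches b and ((((a)*|(cc))c))* matches aac.

yes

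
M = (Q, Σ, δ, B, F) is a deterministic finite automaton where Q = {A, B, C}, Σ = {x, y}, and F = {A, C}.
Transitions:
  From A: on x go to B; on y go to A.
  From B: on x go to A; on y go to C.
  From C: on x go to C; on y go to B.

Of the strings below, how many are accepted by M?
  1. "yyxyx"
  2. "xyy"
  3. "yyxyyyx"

1

"yyxyx": rejected
"xyy": accepted
"yyxyyyx": rejected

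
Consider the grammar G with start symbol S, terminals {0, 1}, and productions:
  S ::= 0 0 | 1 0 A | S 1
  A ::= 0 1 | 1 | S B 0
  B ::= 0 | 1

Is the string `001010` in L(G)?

no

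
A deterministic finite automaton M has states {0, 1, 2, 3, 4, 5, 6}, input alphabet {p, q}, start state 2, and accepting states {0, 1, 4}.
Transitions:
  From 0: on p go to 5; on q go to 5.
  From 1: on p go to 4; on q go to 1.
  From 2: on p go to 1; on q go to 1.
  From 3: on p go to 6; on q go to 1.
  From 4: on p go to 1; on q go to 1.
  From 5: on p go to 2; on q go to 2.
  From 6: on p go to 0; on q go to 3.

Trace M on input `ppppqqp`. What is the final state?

4

2 --p--> 1
1 --p--> 4
4 --p--> 1
1 --p--> 4
4 --q--> 1
1 --q--> 1
1 --p--> 4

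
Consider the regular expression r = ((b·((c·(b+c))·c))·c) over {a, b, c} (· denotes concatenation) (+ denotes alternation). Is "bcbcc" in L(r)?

yes

Split as bcbc·c: (b·((c·(b+c))·c)) matches bcbc and c matches c.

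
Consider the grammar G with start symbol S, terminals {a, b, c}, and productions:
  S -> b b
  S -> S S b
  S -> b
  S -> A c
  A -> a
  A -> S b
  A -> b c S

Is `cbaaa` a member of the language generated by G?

no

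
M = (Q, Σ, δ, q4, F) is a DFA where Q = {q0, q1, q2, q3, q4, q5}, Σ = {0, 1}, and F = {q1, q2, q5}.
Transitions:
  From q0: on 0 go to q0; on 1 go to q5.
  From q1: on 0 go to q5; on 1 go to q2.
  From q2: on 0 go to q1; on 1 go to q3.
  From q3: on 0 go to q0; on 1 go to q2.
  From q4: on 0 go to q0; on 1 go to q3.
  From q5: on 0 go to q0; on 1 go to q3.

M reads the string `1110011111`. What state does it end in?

q2

q4 --1--> q3
q3 --1--> q2
q2 --1--> q3
q3 --0--> q0
q0 --0--> q0
q0 --1--> q5
q5 --1--> q3
q3 --1--> q2
q2 --1--> q3
q3 --1--> q2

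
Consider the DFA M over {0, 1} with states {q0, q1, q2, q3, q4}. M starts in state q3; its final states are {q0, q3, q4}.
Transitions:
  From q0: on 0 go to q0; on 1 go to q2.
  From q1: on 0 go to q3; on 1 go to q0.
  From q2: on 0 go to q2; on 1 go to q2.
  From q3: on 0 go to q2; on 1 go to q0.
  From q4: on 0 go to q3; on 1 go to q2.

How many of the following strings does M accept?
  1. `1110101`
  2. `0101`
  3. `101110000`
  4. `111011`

0

`1110101`: rejected
`0101`: rejected
`101110000`: rejected
`111011`: rejected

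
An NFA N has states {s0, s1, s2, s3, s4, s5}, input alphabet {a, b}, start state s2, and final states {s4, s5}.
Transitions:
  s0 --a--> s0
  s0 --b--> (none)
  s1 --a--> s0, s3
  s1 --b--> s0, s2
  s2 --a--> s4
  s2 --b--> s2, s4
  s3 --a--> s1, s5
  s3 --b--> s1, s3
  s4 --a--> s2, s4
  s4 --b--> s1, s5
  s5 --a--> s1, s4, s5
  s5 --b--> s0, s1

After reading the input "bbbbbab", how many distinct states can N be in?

6

Start: {s2}
read b: {s2, s4}
read b: {s1, s2, s4, s5}
read b: {s0, s1, s2, s4, s5}
read b: {s0, s1, s2, s4, s5}
read b: {s0, s1, s2, s4, s5}
read a: {s0, s1, s2, s3, s4, s5}
read b: {s0, s1, s2, s3, s4, s5}
Final reachable set {s0, s1, s2, s3, s4, s5} has 6 states.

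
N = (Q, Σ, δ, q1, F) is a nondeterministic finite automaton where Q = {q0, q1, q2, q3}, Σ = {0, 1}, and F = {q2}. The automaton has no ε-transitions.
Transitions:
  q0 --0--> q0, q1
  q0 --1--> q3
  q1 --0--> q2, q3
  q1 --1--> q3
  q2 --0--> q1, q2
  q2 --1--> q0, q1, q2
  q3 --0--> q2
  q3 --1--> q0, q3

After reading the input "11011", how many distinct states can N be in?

4

Start: {q1}
read 1: {q3}
read 1: {q0, q3}
read 0: {q0, q1, q2}
read 1: {q0, q1, q2, q3}
read 1: {q0, q1, q2, q3}
Final reachable set {q0, q1, q2, q3} has 4 states.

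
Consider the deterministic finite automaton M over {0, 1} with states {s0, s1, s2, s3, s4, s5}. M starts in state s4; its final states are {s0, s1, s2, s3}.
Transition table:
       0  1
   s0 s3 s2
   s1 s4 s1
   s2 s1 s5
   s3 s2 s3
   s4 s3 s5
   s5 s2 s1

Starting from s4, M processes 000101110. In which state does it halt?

s4

s4 --0--> s3
s3 --0--> s2
s2 --0--> s1
s1 --1--> s1
s1 --0--> s4
s4 --1--> s5
s5 --1--> s1
s1 --1--> s1
s1 --0--> s4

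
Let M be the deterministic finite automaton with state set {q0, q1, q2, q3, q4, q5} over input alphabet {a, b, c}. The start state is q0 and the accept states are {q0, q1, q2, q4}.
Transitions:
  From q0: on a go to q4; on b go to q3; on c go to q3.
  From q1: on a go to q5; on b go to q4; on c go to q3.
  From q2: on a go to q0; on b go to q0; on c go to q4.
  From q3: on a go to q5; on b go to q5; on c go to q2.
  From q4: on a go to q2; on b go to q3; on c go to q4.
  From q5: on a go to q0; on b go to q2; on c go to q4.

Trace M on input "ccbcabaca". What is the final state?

q0 --c--> q3
q3 --c--> q2
q2 --b--> q0
q0 --c--> q3
q3 --a--> q5
q5 --b--> q2
q2 --a--> q0
q0 --c--> q3
q3 --a--> q5

q5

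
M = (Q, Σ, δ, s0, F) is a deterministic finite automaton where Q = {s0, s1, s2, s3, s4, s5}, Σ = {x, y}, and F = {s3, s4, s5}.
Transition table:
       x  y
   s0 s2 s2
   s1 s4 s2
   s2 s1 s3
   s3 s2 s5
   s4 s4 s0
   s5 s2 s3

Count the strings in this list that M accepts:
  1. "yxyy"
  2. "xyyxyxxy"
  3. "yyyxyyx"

"yxyy": accepted
"xyyxyxxy": rejected
"yyyxyyx": rejected

1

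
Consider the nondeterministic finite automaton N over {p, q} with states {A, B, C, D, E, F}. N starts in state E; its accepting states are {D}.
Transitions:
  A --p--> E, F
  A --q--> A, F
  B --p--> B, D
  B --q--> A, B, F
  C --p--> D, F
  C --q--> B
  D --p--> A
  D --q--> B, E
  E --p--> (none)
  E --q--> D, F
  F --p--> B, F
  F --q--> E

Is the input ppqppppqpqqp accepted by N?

Start: {E}
read p: {}
The reachable set is empty and stays empty for the remaining 11 symbols.
Reachable ∩ accepting = {} — empty.

rejected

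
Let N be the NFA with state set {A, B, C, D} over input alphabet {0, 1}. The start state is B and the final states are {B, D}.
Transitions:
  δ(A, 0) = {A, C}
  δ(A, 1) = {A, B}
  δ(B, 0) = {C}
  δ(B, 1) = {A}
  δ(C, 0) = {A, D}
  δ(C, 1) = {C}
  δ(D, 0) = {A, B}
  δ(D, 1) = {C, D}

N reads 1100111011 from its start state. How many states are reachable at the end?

Start: {B}
read 1: {A}
read 1: {A, B}
read 0: {A, C}
read 0: {A, C, D}
read 1: {A, B, C, D}
read 1: {A, B, C, D}
read 1: {A, B, C, D}
read 0: {A, B, C, D}
read 1: {A, B, C, D}
read 1: {A, B, C, D}
Final reachable set {A, B, C, D} has 4 states.

4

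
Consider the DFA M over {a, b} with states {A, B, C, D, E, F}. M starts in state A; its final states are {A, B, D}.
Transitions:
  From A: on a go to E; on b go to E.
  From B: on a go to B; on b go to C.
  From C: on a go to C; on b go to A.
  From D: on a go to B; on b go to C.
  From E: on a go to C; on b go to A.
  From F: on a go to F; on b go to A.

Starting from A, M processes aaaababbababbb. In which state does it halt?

A

A --a--> E
E --a--> C
C --a--> C
C --a--> C
C --b--> A
A --a--> E
E --b--> A
A --b--> E
E --a--> C
C --b--> A
A --a--> E
E --b--> A
A --b--> E
E --b--> A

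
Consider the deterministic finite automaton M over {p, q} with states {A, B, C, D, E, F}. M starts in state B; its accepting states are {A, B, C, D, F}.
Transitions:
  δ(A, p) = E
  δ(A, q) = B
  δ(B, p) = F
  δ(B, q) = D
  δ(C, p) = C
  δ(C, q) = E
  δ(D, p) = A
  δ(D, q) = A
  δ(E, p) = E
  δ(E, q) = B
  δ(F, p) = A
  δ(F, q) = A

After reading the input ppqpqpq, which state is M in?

B --p--> F
F --p--> A
A --q--> B
B --p--> F
F --q--> A
A --p--> E
E --q--> B

B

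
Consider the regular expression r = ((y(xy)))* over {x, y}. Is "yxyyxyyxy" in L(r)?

Split into 3 pieces yxy · yxy · yxy; each matches (y(xy)).

yes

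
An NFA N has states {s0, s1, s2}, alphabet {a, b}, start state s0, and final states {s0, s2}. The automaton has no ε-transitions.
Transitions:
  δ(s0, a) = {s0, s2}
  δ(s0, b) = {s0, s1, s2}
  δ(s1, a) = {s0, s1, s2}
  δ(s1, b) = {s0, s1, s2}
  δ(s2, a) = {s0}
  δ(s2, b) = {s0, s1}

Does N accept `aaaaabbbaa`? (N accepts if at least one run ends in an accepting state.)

Start: {s0}
read a: {s0, s2}
read a: {s0, s2}
read a: {s0, s2}
read a: {s0, s2}
read a: {s0, s2}
read b: {s0, s1, s2}
read b: {s0, s1, s2}
read b: {s0, s1, s2}
read a: {s0, s1, s2}
read a: {s0, s1, s2}
Reachable ∩ accepting = {s0, s2} — nonempty.

accepted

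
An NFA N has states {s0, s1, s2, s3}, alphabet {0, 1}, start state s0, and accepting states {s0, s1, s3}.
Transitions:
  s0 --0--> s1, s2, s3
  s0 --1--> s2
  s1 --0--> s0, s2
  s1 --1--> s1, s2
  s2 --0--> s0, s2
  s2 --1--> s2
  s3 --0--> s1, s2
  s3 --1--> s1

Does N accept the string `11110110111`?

Start: {s0}
read 1: {s2}
read 1: {s2}
read 1: {s2}
read 1: {s2}
read 0: {s0, s2}
read 1: {s2}
read 1: {s2}
read 0: {s0, s2}
read 1: {s2}
read 1: {s2}
read 1: {s2}
Reachable ∩ accepting = {} — empty.

rejected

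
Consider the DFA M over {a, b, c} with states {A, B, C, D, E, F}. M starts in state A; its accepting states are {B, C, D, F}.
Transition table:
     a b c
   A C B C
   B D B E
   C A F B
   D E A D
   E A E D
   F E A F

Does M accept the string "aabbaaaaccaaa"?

rejected

A --a--> C
C --a--> A
A --b--> B
B --b--> B
B --a--> D
D --a--> E
E --a--> A
A --a--> C
C --c--> B
B --c--> E
E --a--> A
A --a--> C
C --a--> A
End in state A, which is not an accepting state.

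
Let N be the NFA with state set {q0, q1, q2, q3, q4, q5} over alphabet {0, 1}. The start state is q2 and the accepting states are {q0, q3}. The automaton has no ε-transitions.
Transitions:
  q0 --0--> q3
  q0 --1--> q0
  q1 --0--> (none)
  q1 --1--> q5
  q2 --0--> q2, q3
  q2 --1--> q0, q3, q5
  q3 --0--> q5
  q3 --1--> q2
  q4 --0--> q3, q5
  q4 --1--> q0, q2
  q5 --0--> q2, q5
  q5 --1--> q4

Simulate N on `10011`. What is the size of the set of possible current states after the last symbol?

Start: {q2}
read 1: {q0, q3, q5}
read 0: {q2, q3, q5}
read 0: {q2, q3, q5}
read 1: {q0, q2, q3, q4, q5}
read 1: {q0, q2, q3, q4, q5}
Final reachable set {q0, q2, q3, q4, q5} has 5 states.

5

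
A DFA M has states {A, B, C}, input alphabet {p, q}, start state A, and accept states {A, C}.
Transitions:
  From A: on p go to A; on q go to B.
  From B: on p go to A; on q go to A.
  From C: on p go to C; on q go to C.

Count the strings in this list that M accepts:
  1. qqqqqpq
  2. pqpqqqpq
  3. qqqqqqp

qqqqqpq: rejected
pqpqqqpq: rejected
qqqqqqp: accepted

1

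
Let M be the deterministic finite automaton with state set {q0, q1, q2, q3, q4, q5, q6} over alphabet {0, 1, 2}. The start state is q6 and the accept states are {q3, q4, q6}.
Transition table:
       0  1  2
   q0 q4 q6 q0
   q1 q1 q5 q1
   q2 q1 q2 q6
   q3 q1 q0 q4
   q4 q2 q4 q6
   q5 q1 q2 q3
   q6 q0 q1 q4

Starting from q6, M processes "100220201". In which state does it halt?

q6 --1--> q1
q1 --0--> q1
q1 --0--> q1
q1 --2--> q1
q1 --2--> q1
q1 --0--> q1
q1 --2--> q1
q1 --0--> q1
q1 --1--> q5

q5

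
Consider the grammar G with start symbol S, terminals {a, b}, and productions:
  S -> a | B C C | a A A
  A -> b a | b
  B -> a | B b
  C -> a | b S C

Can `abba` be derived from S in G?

S ⇒ aAA ⇒ abA ⇒ abba

yes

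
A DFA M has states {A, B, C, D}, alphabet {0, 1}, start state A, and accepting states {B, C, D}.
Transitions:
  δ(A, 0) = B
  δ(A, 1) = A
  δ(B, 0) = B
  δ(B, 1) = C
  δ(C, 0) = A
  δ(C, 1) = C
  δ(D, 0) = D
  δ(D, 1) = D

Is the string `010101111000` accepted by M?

A --0--> B
B --1--> C
C --0--> A
A --1--> A
A --0--> B
B --1--> C
C --1--> C
C --1--> C
C --1--> C
C --0--> A
A --0--> B
B --0--> B
End in state B, which is an accepting state.

accepted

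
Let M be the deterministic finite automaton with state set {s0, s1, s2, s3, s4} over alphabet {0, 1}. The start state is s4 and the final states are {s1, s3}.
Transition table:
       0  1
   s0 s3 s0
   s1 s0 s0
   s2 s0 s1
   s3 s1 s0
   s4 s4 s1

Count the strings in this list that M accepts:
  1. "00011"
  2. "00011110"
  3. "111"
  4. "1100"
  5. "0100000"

"00011": rejected
"00011110": accepted
"111": rejected
"1100": accepted
"0100000": accepted

3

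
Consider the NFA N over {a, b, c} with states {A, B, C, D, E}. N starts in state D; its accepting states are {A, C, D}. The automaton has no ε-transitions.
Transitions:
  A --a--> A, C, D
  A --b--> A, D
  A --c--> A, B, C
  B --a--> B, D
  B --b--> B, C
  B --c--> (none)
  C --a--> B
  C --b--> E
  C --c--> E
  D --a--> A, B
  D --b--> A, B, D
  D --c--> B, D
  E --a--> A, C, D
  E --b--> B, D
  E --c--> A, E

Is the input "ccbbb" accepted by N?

accepted

Start: {D}
read c: {B, D}
read c: {B, D}
read b: {A, B, C, D}
read b: {A, B, C, D, E}
read b: {A, B, C, D, E}
Reachable ∩ accepting = {A, C, D} — nonempty.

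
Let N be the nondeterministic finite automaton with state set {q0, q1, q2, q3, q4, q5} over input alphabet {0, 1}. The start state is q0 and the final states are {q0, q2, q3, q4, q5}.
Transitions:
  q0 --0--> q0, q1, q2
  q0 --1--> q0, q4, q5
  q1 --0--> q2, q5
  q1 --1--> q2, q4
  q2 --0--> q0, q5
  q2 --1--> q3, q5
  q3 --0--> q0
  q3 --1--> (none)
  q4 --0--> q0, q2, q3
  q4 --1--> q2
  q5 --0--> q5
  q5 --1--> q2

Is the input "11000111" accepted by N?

accepted

Start: {q0}
read 1: {q0, q4, q5}
read 1: {q0, q2, q4, q5}
read 0: {q0, q1, q2, q3, q5}
read 0: {q0, q1, q2, q5}
read 0: {q0, q1, q2, q5}
read 1: {q0, q2, q3, q4, q5}
read 1: {q0, q2, q3, q4, q5}
read 1: {q0, q2, q3, q4, q5}
Reachable ∩ accepting = {q0, q2, q3, q4, q5} — nonempty.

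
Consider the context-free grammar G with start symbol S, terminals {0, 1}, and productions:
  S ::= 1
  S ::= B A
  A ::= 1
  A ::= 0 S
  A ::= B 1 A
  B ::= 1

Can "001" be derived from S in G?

no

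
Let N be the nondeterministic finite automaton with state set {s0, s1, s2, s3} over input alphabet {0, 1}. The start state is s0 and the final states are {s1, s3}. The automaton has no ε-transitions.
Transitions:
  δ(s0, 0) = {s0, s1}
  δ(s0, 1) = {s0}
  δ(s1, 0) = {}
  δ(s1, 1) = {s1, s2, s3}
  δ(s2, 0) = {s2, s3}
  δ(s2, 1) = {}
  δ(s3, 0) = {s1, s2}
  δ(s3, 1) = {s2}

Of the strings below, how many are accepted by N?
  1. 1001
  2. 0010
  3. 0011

1001: accepted
0010: accepted
0011: accepted

3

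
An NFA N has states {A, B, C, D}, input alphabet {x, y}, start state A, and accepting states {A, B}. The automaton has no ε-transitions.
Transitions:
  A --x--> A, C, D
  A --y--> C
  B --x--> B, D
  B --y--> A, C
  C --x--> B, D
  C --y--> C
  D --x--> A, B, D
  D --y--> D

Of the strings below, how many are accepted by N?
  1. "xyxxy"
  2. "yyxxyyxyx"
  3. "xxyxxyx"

3

"xyxxy": accepted
"yyxxyyxyx": accepted
"xxyxxyx": accepted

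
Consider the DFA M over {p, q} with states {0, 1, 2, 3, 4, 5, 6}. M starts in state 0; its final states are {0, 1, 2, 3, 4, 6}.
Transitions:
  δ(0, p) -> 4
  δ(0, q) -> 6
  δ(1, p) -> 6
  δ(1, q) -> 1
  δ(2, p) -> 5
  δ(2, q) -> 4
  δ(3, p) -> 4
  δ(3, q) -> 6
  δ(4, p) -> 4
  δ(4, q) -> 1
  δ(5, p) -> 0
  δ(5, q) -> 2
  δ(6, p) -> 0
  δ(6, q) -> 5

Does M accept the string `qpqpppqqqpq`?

0 --q--> 6
6 --p--> 0
0 --q--> 6
6 --p--> 0
0 --p--> 4
4 --p--> 4
4 --q--> 1
1 --q--> 1
1 --q--> 1
1 --p--> 6
6 --q--> 5
End in state 5, which is not an accepting state.

rejected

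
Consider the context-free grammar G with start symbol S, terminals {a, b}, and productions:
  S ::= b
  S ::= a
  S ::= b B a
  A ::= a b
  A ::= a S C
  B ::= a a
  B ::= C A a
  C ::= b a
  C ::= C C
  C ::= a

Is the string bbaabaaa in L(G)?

S ⇒ bBa ⇒ bCAaa ⇒ bbaAaa ⇒ bbaaSCaa ⇒ bbaabCaa ⇒ bbaabaaa

yes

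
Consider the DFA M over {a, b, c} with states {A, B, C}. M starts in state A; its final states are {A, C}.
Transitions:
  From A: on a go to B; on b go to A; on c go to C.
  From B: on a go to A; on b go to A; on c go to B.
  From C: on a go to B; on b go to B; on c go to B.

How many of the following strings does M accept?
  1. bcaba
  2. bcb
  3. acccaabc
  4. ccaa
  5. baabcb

1

bcaba: rejected
bcb: rejected
acccaabc: accepted
ccaa: rejected
baabcb: rejected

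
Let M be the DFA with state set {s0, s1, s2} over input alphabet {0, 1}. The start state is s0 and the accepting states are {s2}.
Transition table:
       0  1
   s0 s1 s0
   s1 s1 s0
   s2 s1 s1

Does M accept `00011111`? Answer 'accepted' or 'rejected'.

rejected

s0 --0--> s1
s1 --0--> s1
s1 --0--> s1
s1 --1--> s0
s0 --1--> s0
s0 --1--> s0
s0 --1--> s0
s0 --1--> s0
End in state s0, which is not an accepting state.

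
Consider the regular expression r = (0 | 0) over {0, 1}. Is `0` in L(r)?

The left alternative 0 matches 0.

yes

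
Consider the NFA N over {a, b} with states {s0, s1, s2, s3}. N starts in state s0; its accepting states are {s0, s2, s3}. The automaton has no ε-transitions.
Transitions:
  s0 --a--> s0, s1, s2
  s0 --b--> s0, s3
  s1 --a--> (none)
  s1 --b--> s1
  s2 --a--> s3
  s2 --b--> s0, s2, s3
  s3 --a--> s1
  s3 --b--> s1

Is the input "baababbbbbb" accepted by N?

accepted

Start: {s0}
read b: {s0, s3}
read a: {s0, s1, s2}
read a: {s0, s1, s2, s3}
read b: {s0, s1, s2, s3}
read a: {s0, s1, s2, s3}
read b: {s0, s1, s2, s3}
read b: {s0, s1, s2, s3}
read b: {s0, s1, s2, s3}
read b: {s0, s1, s2, s3}
read b: {s0, s1, s2, s3}
read b: {s0, s1, s2, s3}
Reachable ∩ accepting = {s0, s2, s3} — nonempty.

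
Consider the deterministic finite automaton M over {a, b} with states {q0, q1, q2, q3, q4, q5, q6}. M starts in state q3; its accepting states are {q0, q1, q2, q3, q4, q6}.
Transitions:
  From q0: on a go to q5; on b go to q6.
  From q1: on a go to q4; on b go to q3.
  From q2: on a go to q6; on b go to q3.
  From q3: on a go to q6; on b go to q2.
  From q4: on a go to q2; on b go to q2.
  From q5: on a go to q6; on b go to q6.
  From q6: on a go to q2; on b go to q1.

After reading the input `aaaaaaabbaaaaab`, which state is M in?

q3 --a--> q6
q6 --a--> q2
q2 --a--> q6
q6 --a--> q2
q2 --a--> q6
q6 --a--> q2
q2 --a--> q6
q6 --b--> q1
q1 --b--> q3
q3 --a--> q6
q6 --a--> q2
q2 --a--> q6
q6 --a--> q2
q2 --a--> q6
q6 --b--> q1

q1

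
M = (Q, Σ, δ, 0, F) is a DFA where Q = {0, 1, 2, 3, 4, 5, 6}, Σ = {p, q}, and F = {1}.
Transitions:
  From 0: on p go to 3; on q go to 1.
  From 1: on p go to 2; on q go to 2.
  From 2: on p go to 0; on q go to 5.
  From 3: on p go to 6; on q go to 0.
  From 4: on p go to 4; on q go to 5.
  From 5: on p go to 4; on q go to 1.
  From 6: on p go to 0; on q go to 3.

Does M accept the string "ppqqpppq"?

0 --p--> 3
3 --p--> 6
6 --q--> 3
3 --q--> 0
0 --p--> 3
3 --p--> 6
6 --p--> 0
0 --q--> 1
End in state 1, which is an accepting state.

accepted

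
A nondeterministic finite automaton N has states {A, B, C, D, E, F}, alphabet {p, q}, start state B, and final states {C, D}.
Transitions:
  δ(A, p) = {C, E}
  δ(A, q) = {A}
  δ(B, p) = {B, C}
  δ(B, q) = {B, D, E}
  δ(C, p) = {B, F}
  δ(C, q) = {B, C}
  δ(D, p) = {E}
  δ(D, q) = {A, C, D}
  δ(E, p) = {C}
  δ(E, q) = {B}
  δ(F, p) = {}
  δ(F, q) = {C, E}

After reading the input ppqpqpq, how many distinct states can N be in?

Start: {B}
read p: {B, C}
read p: {B, C, F}
read q: {B, C, D, E}
read p: {B, C, E, F}
read q: {B, C, D, E}
read p: {B, C, E, F}
read q: {B, C, D, E}
Final reachable set {B, C, D, E} has 4 states.

4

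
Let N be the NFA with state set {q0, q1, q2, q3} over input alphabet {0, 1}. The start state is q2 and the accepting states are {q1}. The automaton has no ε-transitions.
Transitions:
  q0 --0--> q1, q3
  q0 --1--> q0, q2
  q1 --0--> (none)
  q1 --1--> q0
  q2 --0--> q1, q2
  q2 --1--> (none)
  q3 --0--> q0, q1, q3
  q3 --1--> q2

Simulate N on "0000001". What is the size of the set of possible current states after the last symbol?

1

Start: {q2}
read 0: {q1, q2}
read 0: {q1, q2}
read 0: {q1, q2}
read 0: {q1, q2}
read 0: {q1, q2}
read 0: {q1, q2}
read 1: {q0}
Final reachable set {q0} has 1 state.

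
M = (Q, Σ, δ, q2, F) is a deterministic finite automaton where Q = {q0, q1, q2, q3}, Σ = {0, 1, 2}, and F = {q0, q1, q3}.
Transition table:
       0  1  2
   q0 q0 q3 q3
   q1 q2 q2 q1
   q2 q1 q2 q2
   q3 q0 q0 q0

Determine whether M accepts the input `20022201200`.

rejected

q2 --2--> q2
q2 --0--> q1
q1 --0--> q2
q2 --2--> q2
q2 --2--> q2
q2 --2--> q2
q2 --0--> q1
q1 --1--> q2
q2 --2--> q2
q2 --0--> q1
q1 --0--> q2
End in state q2, which is not an accepting state.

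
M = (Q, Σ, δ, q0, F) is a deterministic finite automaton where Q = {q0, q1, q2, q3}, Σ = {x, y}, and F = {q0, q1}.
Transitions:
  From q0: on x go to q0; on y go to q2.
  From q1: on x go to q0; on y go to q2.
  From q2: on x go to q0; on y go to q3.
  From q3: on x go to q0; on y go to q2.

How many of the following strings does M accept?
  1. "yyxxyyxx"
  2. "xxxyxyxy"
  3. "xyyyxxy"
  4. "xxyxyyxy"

1

"yyxxyyxx": accepted
"xxxyxyxy": rejected
"xyyyxxy": rejected
"xxyxyyxy": rejected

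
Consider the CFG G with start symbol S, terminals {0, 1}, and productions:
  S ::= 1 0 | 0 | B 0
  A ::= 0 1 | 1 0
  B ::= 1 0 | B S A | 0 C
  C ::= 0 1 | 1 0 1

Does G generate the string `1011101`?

no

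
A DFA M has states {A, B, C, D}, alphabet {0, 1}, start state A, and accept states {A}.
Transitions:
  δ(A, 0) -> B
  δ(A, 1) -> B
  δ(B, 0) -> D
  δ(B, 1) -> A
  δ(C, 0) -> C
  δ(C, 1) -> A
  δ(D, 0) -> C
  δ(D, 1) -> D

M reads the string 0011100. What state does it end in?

A --0--> B
B --0--> D
D --1--> D
D --1--> D
D --1--> D
D --0--> C
C --0--> C

C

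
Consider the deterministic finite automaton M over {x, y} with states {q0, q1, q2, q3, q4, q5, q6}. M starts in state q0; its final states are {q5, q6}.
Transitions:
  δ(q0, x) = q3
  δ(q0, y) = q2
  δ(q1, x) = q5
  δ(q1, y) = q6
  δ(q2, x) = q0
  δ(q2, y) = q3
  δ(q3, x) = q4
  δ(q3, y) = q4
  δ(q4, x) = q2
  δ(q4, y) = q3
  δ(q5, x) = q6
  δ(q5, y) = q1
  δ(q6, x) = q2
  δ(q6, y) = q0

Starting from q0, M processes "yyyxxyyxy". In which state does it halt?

q3

q0 --y--> q2
q2 --y--> q3
q3 --y--> q4
q4 --x--> q2
q2 --x--> q0
q0 --y--> q2
q2 --y--> q3
q3 --x--> q4
q4 --y--> q3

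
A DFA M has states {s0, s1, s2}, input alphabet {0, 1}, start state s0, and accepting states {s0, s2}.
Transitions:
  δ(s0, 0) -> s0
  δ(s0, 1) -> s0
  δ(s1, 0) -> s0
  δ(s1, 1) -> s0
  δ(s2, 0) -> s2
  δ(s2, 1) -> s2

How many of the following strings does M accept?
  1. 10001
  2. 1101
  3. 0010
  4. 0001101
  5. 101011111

10001: accepted
1101: accepted
0010: accepted
0001101: accepted
101011111: accepted

5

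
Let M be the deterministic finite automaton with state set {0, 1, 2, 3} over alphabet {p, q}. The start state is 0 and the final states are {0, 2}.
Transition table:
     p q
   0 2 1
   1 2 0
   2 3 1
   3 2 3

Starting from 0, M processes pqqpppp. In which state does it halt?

3

0 --p--> 2
2 --q--> 1
1 --q--> 0
0 --p--> 2
2 --p--> 3
3 --p--> 2
2 --p--> 3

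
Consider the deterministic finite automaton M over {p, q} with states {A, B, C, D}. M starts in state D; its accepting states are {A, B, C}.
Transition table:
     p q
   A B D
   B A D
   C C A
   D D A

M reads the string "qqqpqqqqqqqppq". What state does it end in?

A

D --q--> A
A --q--> D
D --q--> A
A --p--> B
B --q--> D
D --q--> A
A --q--> D
D --q--> A
A --q--> D
D --q--> A
A --q--> D
D --p--> D
D --p--> D
D --q--> A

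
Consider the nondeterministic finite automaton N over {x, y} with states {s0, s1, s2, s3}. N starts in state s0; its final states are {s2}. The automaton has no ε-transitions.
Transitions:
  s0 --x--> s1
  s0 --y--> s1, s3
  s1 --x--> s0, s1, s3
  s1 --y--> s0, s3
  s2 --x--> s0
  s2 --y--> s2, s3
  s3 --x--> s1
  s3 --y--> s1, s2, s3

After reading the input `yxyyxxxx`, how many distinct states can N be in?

3

Start: {s0}
read y: {s1, s3}
read x: {s0, s1, s3}
read y: {s0, s1, s2, s3}
read y: {s0, s1, s2, s3}
read x: {s0, s1, s3}
read x: {s0, s1, s3}
read x: {s0, s1, s3}
read x: {s0, s1, s3}
Final reachable set {s0, s1, s3} has 3 states.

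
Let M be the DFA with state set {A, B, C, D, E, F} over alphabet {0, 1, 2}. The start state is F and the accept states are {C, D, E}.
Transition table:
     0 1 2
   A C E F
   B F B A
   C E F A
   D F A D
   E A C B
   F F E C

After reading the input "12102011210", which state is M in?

F --1--> E
E --2--> B
B --1--> B
B --0--> F
F --2--> C
C --0--> E
E --1--> C
C --1--> F
F --2--> C
C --1--> F
F --0--> F

F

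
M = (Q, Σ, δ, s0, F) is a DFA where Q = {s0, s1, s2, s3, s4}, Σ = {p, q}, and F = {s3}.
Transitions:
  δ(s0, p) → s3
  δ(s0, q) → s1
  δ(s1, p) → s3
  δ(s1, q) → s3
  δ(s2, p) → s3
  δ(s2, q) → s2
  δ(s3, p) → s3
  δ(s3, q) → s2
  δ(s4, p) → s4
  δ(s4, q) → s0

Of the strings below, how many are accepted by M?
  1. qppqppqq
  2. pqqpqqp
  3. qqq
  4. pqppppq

1

qppqppqq: rejected
pqqpqqp: accepted
qqq: rejected
pqppppq: rejected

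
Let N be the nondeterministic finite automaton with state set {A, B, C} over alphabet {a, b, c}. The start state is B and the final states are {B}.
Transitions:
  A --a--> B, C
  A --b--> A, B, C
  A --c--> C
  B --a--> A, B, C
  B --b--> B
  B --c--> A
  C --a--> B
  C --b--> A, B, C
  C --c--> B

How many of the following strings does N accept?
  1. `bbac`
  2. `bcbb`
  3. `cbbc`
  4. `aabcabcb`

`bbac`: accepted
`bcbb`: accepted
`cbbc`: accepted
`aabcabcb`: accepted

4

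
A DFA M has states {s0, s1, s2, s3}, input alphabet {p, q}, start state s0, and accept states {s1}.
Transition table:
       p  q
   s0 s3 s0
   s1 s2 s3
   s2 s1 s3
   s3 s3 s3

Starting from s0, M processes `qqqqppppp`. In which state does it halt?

s0 --q--> s0
s0 --q--> s0
s0 --q--> s0
s0 --q--> s0
s0 --p--> s3
s3 --p--> s3
s3 --p--> s3
s3 --p--> s3
s3 --p--> s3

s3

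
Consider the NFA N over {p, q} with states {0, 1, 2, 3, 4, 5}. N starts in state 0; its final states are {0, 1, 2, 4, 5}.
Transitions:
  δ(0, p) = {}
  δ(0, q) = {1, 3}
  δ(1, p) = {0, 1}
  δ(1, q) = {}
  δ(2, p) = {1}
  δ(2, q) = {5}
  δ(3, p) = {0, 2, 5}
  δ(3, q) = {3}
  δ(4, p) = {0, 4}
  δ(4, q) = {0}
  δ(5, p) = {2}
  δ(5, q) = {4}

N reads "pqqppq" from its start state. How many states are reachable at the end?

Start: {0}
read p: {}
The reachable set is empty and stays empty for the remaining 5 symbols.
Final reachable set {} has 0 states.

0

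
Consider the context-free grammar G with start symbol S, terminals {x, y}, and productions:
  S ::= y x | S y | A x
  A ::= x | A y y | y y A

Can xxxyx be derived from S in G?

no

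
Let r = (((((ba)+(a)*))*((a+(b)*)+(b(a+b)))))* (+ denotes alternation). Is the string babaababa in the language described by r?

Split into 9 pieces b · a · b · a · a · b · a · b · a; each matches ((((ba)+(a)*))*((a+(b)*)+(b(a+b)))).

yes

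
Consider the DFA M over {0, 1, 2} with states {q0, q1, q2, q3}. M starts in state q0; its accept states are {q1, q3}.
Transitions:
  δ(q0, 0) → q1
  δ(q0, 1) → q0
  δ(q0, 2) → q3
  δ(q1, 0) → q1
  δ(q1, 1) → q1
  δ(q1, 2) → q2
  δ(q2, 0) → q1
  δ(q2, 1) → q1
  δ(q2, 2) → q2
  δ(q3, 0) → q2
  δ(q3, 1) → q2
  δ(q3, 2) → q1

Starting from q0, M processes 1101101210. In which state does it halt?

q1

q0 --1--> q0
q0 --1--> q0
q0 --0--> q1
q1 --1--> q1
q1 --1--> q1
q1 --0--> q1
q1 --1--> q1
q1 --2--> q2
q2 --1--> q1
q1 --0--> q1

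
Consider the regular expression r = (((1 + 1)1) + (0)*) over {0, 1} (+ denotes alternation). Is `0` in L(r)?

The right alternative (0)* matches 0.

yes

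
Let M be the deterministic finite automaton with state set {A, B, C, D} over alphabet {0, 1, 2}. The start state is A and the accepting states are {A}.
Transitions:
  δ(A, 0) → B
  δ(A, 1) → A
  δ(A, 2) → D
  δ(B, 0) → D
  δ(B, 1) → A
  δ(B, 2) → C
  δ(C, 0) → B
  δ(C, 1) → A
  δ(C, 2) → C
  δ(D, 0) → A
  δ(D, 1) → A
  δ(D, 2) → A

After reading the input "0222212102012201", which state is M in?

A --0--> B
B --2--> C
C --2--> C
C --2--> C
C --2--> C
C --1--> A
A --2--> D
D --1--> A
A --0--> B
B --2--> C
C --0--> B
B --1--> A
A --2--> D
D --2--> A
A --0--> B
B --1--> A

A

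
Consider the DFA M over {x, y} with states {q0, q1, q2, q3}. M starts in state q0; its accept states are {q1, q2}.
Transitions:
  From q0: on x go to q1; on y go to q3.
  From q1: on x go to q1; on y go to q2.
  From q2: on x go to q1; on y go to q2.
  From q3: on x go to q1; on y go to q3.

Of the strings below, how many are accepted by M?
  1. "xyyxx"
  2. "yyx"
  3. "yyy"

"xyyxx": accepted
"yyx": accepted
"yyy": rejected

2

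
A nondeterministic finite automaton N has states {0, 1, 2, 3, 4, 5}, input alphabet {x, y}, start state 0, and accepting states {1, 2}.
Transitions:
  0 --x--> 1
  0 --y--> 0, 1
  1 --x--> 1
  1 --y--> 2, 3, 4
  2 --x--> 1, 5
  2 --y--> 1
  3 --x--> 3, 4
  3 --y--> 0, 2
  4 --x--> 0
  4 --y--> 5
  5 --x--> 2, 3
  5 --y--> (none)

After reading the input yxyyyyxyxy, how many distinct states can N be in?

Start: {0}
read y: {0, 1}
read x: {1}
read y: {2, 3, 4}
read y: {0, 1, 2, 5}
read y: {0, 1, 2, 3, 4}
read y: {0, 1, 2, 3, 4, 5}
read x: {0, 1, 2, 3, 4, 5}
read y: {0, 1, 2, 3, 4, 5}
read x: {0, 1, 2, 3, 4, 5}
read y: {0, 1, 2, 3, 4, 5}
Final reachable set {0, 1, 2, 3, 4, 5} has 6 states.

6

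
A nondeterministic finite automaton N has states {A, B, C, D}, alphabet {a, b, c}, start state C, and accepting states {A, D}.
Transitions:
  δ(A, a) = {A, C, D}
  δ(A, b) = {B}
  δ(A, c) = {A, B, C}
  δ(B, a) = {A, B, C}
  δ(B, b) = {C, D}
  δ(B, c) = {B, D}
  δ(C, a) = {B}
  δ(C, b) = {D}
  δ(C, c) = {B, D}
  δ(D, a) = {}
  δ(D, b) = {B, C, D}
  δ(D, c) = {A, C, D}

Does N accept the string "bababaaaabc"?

rejected

Start: {C}
read b: {D}
read a: {}
The reachable set is empty and stays empty for the remaining 9 symbols.
Reachable ∩ accepting = {} — empty.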